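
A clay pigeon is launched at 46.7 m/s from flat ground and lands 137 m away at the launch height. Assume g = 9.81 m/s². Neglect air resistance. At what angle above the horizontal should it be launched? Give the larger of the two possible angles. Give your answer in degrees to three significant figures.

Level-ground range R = v₀² sin(2θ)/g ⇒ sin(2θ) = gR/v₀² = 9.81 × 137 / 46.7² = 0.6162.
2θ = 38.04° or 180° − 38.04° = 142.0°, so θ = 19.02° or 70.98°.
The larger angle is 70.98°.

71.0°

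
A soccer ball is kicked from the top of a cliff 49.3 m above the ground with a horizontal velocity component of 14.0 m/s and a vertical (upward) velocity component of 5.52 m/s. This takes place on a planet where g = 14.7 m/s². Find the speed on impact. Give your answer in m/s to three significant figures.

The projectile lands when y = 49.3 + (5.520) t − ½·14.7·t² = 0. Positive root: t = (5.520 + √(5.520² + 2·14.7·49.3)) / 14.7 = (5.520 + 38.47) / 14.7 = 2.992 s.
Vertical velocity at impact: v_y = v_y0 − g t = 5.520 − 14.7 × 2.992 = −38.47 m/s.
Speed: |v| = √(vₓ² + v_y²) = √(14.00² + 38.47²) = 40.94 m/s.

40.9 m/s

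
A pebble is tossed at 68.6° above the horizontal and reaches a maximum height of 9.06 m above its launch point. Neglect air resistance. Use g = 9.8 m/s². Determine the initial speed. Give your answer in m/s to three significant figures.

At the peak v_y = 0, so v_y0 = √(2gH) = √(2 × 9.80 × 9.06) = 13.33 m/s.
v_y0 = v₀ sin θ ⇒ v₀ = 13.33 / sin 68.6° = 14.31 m/s.

14.3 m/s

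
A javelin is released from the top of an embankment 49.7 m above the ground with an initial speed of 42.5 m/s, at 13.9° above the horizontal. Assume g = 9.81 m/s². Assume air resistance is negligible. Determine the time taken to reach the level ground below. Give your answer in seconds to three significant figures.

4.39 s

Components: vₓ = 42.50 cos 13.9° = 41.26 m/s, v_y0 = 42.50 sin 13.9° = 10.21 m/s.
Vertical motion (up positive, ground at y = 0): 4.905 t² − (10.21) t − 49.7 = 0, so t = (10.21 + √(10.21² + 2·9.81·49.7)) / 9.81 = (10.21 + 32.85) / 9.81 = 4.390 s.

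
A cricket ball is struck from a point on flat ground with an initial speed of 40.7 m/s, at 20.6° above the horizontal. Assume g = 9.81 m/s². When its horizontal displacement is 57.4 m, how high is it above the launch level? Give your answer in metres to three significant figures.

10.4 m

vₓ = 40.70 cos 20.6° = 38.10 m/s; v_y0 = 40.70 sin 20.6° = 14.32 m/s.
At x = 57.4 m, t = x/vₓ = 57.4/38.10 = 1.507 s.
Height: y = v_y0 t − ½ g t² = 14.32 × 1.507 − 4.905 × 1.507² = 21.58 − 11.13 = 10.44 m.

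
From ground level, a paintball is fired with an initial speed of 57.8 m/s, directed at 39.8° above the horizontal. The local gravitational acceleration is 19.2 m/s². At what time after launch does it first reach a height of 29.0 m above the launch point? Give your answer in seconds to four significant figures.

Resolve: vₓ = 57.80 cos 39.8° = 44.41 m/s and v_y0 = 57.80 sin 39.8° = 37.00 m/s.
Require v_y0 t − ½ g t² = 29.0, i.e. 9.600 t² − 37.00 t + 29.0 = 0.
t = [37.00 ± √(37.00² − 2·19.2·29.0)] / 19.2 = (37.00 ± 15.98) / 19.2, so t = 1.095 s or t = 2.759 s.
The first (ascending) time is 1.095 s.

1.095 s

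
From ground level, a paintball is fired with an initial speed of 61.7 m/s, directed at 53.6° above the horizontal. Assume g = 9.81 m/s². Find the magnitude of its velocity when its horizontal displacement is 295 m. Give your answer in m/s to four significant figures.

46.94 m/s

Resolve: vₓ = 61.70 cos 53.6° = 36.61 m/s and v_y0 = 61.70 sin 53.6° = 49.66 m/s.
At x = 295 m, t = x/vₓ = 295/36.61 = 8.057 s.
Vertical velocity there: v_y = v_y0 − g t = 49.66 − 9.81 × 8.057 = −29.38 m/s.
Speed: √(vₓ² + v_y²) = √(36.61² + 29.38²) = 46.94 m/s.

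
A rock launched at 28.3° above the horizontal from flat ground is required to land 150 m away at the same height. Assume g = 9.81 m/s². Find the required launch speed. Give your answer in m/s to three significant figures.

42.0 m/s

From R = (v₀² / g) sin 2θ: v₀ = √(gR / sin 2θ).
v₀ = √(9.81 × 150 / sin 56.60°) = √(1472 / 0.8348) = √1762.6 = 41.98 m/s.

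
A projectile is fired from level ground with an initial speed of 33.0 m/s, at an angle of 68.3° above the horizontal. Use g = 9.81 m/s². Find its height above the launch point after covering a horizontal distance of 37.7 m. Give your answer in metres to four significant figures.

47.91 m

Resolve: vₓ = 33.00 cos 68.3° = 12.20 m/s and v_y0 = 33.00 sin 68.3° = 30.66 m/s.
Time to reach x = 37.7 m: t = x/vₓ = 37.7/12.20 = 3.090 s.
Height: y = v_y0 t − ½ g t² = 30.66 × 3.090 − 4.905 × 3.090² = 94.74 − 46.83 = 47.91 m.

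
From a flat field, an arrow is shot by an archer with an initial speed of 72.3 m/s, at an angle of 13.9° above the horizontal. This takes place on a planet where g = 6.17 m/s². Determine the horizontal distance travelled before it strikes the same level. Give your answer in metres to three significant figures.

vₓ = 72.30 cos 13.9° = 70.18 m/s; v_y0 = 72.30 sin 13.9° = 17.37 m/s.
Time aloft: T = 2 v_y0 / g = 2 × 17.37 / 6.17 = 5.630 s.
Horizontal distance R = vₓ T = 70.18 × 5.630 = 395.1 m.

395 m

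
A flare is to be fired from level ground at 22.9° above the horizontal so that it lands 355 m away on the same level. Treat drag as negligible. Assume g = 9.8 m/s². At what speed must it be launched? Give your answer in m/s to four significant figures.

69.66 m/s

Level-ground range: R = v₀² sin(2θ)/g, so v₀ = √(gR / sin 2θ).
v₀ = √(9.80 × 355 / sin 45.80°) = √(3479 / 0.7169) = √4852.8 = 69.66 m/s.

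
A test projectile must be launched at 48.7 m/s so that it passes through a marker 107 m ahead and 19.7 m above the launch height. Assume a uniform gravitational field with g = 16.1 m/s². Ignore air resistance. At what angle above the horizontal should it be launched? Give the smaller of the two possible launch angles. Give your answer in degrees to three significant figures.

Trajectory: y = x tanθ − g x² (1 + tan²θ)/(2v₀²). With x = 107, y = 19.7, v₀ = 48.7, g = 16.1:
38.86 tan²θ − 107 tanθ + (58.56) = 0.
tanθ = [107 ± √(107² − 4 × 38.86 × (58.56))] / (2 × 38.86) = (107 ± 48.44) / 77.72, giving tanθ = 0.7535 or 2.000.
θ = 37.00° or 63.43°; the smaller is 37.00°.

37.0°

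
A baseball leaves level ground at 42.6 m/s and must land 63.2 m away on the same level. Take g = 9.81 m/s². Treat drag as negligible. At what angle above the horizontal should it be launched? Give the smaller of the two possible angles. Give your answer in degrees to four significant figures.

R = v₀² sin 2θ / g gives sin 2θ = gR/v₀² = 9.81·63.2/42.6² = 0.3416.
2θ = 19.98° or 180° − 19.98° = 160.0°, so θ = 9.988° or 80.01°.
The smaller angle is 9.988°.

9.988°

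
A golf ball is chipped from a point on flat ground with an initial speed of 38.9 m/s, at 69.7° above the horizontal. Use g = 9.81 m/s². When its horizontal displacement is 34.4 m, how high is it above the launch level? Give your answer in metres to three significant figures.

61.1 m

Resolve: vₓ = 38.90 cos 69.7° = 13.50 m/s and v_y0 = 38.90 sin 69.7° = 36.48 m/s.
At x = 34.4 m, t = x/vₓ = 34.4/13.50 = 2.549 s.
Height: y = v_y0 t − ½ g t² = 36.48 × 2.549 − 4.905 × 2.549² = 93.00 − 31.87 = 61.13 m.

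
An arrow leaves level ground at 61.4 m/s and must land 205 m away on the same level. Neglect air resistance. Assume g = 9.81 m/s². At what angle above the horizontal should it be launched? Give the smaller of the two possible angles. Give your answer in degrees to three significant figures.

16.1°

Level-ground range R = v₀² sin(2θ)/g ⇒ sin(2θ) = gR/v₀² = 9.81 × 205 / 61.4² = 0.5334.
2θ = 32.24° or 180° − 32.24° = 147.8°, so θ = 16.12° or 73.88°.
The smaller angle is 16.12°.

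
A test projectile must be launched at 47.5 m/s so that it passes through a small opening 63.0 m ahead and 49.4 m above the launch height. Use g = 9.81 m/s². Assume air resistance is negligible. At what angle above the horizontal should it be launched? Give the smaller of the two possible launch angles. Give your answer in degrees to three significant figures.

47.2°

Trajectory: y = x tanθ − g x² (1 + tan²θ)/(2v₀²). With x = 63.0, y = 49.4, v₀ = 47.5, g = 9.81:
8.628 tan²θ − 63.0 tanθ + (58.03) = 0.
tanθ = [63.0 ± √(63.0² − 4 × 8.628 × (58.03))] / (2 × 8.628) = (63.0 ± 44.34) / 17.26, giving tanθ = 1.081 or 6.220.
θ = 47.23° or 80.87°; the smaller is 47.23°.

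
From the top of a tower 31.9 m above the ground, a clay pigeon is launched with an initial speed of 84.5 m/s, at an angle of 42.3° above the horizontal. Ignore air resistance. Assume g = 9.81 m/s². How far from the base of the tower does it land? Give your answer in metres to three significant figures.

758 m

Horizontal component vₓ = 84.50 cos 42.3° = 62.50 m/s; vertical v_y0 = 84.50 sin 42.3° = 56.87 m/s.
With up positive and y = 0 at the ground: y(t) = 31.9 + (56.87) t − 4.905 t². Setting y = 0 and taking the positive root: t = [56.87 + √(56.87² + 2·9.81·31.9)] / 9.81 = (56.87 + 62.13) / 9.81 = 12.13 s.
Horizontal distance: R = vₓ t = 62.50 × 12.13 = 758.1 m.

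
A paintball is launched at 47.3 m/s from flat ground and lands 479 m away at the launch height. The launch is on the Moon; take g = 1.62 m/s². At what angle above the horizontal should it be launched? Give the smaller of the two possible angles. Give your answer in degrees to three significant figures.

10.1°

R = v₀² sin 2θ / g gives sin 2θ = gR/v₀² = 1.62·479/47.3² = 0.3468.
2θ = 20.29° or 180° − 20.29° = 159.7°, so θ = 10.15° or 79.85°.
The smaller angle is 10.15°.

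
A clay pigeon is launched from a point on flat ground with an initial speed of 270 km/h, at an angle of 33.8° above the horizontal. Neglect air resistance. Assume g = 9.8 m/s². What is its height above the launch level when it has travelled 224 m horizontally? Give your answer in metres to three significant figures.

Convert: 270 km/h = 270/3.6 = 75.00 m/s.
Components: vₓ = 75.00 cos 33.8° = 62.32 m/s, v_y0 = 75.00 sin 33.8° = 41.72 m/s.
Time to reach x = 224 m: t = x/vₓ = 224/62.32 = 3.594 s.
Height: y = v_y0 t − ½ g t² = 41.72 × 3.594 − 4.900 × 3.594² = 150.0 − 63.30 = 86.66 m.

86.7 m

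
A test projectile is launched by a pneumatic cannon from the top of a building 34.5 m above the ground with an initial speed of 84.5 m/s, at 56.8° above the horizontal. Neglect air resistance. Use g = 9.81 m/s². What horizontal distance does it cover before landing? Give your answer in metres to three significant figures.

vₓ = 84.50 cos 56.8° = 46.27 m/s; v_y0 = 84.50 sin 56.8° = 70.71 m/s.
The projectile lands when y = 34.5 + (70.71) t − ½·9.81·t² = 0. Positive root: t = (70.71 + √(70.71² + 2·9.81·34.5)) / 9.81 = (70.71 + 75.34) / 9.81 = 14.89 s.
Horizontal distance: R = vₓ t = 46.27 × 14.89 = 688.8 m.

689 m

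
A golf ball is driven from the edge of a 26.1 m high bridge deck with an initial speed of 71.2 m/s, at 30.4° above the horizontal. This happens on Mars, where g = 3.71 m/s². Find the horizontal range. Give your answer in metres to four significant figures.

1236 m

Resolve: vₓ = 71.20 cos 30.4° = 61.41 m/s and v_y0 = 71.20 sin 30.4° = 36.03 m/s.
Vertical motion (up positive, ground at y = 0): 1.855 t² − (36.03) t − 26.1 = 0, so t = (36.03 + √(36.03² + 2·3.71·26.1)) / 3.71 = (36.03 + 38.62) / 3.71 = 20.12 s.
Horizontal distance: R = vₓ t = 61.41 × 20.12 = 1236 m.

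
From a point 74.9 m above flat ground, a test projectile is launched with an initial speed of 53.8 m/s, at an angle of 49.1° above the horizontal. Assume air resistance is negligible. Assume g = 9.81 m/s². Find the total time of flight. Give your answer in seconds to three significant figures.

Horizontal component vₓ = 53.80 cos 49.1° = 35.23 m/s; vertical v_y0 = 53.80 sin 49.1° = 40.66 m/s.
With up positive and y = 0 at the ground: y(t) = 74.9 + (40.66) t − 4.905 t². Setting y = 0 and taking the positive root: t = [40.66 + √(40.66² + 2·9.81·74.9)] / 9.81 = (40.66 + 55.89) / 9.81 = 9.842 s.

9.84 s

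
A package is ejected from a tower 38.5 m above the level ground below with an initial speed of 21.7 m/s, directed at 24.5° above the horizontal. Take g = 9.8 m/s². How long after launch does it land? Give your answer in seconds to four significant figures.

3.868 s

Resolve: vₓ = 21.70 cos 24.5° = 19.75 m/s and v_y0 = 21.70 sin 24.5° = 8.999 m/s.
The projectile lands when y = 38.5 + (8.999) t − ½·9.80·t² = 0. Positive root: t = (8.999 + √(8.999² + 2·9.80·38.5)) / 9.80 = (8.999 + 28.91) / 9.80 = 3.868 s.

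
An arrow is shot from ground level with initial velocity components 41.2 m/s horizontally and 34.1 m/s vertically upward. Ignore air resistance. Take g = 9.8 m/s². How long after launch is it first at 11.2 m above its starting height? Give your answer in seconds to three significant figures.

Require v_y0 t − ½ g t² = 11.2, i.e. 4.900 t² − 34.10 t + 11.2 = 0.
Quadratic formula: t = (34.10 ± √943.29) / 9.80 = (34.10 ± 30.71) / 9.80 → t = 0.3456 s or 6.614 s.
The first (ascending) time is 0.3456 s.

0.346 s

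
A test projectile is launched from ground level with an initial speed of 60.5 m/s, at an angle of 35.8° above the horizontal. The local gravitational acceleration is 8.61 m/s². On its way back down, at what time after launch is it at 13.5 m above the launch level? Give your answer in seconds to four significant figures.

Horizontal component vₓ = 60.50 cos 35.8° = 49.07 m/s; vertical v_y0 = 60.50 sin 35.8° = 35.39 m/s.
Height y(t) = 35.39 t − 4.305 t² = 13.5 gives 4.305 t² − 35.39 t + 13.5 = 0.
Quadratic formula: t = (35.39 ± √1020.0) / 8.61 = (35.39 ± 31.94) / 8.61 → t = 0.4010 s or 7.820 s.
The descending-branch root is 7.820 s.

7.820 s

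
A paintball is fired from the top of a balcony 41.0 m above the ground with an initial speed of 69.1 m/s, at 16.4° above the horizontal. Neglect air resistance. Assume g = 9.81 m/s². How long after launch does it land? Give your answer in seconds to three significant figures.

5.50 s

vₓ = 69.10 cos 16.4° = 66.29 m/s; v_y0 = 69.10 sin 16.4° = 19.51 m/s.
With up positive and y = 0 at the ground: y(t) = 41.0 + (19.51) t − 4.905 t². Setting y = 0 and taking the positive root: t = [19.51 + √(19.51² + 2·9.81·41.0)] / 9.81 = (19.51 + 34.42) / 9.81 = 5.498 s.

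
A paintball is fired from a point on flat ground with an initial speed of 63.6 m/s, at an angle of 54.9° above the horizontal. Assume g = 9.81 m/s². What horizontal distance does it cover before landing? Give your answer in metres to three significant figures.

Components: vₓ = 63.60 cos 54.9° = 36.57 m/s, v_y0 = 63.60 sin 54.9° = 52.03 m/s.
Flight time T = 2 v_y0 / g = 10.61 s.
Horizontal distance R = vₓ T = 36.57 × 10.61 = 388.0 m.

388 m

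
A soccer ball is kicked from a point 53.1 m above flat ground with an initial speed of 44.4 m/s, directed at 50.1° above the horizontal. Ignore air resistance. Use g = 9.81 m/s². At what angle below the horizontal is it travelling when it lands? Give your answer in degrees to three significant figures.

58.7°

Horizontal component vₓ = 44.40 cos 50.1° = 28.48 m/s; vertical v_y0 = 44.40 sin 50.1° = 34.06 m/s.
With up positive and y = 0 at the ground: y(t) = 53.1 + (34.06) t − 4.905 t². Setting y = 0 and taking the positive root: t = [34.06 + √(34.06² + 2·9.81·53.1)] / 9.81 = (34.06 + 46.93) / 9.81 = 8.256 s.
At impact: v_y = v_y0 − g t = −46.93 m/s; vₓ = 28.48 m/s.
Angle below horizontal: arctan(|v_y|/vₓ) = arctan(46.93/28.48) = 58.75°.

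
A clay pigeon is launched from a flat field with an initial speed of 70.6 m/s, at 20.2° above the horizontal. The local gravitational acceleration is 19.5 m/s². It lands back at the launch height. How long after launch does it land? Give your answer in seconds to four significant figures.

Components: vₓ = 70.60 cos 20.2° = 66.26 m/s, v_y0 = 70.60 sin 20.2° = 24.38 m/s.
It returns to y = 0 when t = 2 v_y0 / g = 2(24.38)/19.5 = 2.500 s.

2.500 s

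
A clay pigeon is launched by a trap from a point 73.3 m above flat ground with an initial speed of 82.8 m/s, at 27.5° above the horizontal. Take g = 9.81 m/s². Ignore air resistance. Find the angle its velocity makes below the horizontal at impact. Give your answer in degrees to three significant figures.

vₓ = 82.80 cos 27.5° = 73.44 m/s; v_y0 = 82.80 sin 27.5° = 38.23 m/s.
Vertical motion (up positive, ground at y = 0): 4.905 t² − (38.23) t − 73.3 = 0, so t = (38.23 + √(38.23² + 2·9.81·73.3)) / 9.81 = (38.23 + 53.85) / 9.81 = 9.387 s.
At impact: v_y = v_y0 − g t = −53.85 m/s; vₓ = 73.44 m/s.
Angle below horizontal: arctan(|v_y|/vₓ) = arctan(53.85/73.44) = 36.25°.

36.2°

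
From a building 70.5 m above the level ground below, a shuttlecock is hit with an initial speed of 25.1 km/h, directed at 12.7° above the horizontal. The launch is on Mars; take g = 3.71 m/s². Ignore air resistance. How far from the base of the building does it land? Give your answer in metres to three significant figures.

44.8 m

Convert: 25.1 km/h = 25.1/3.6 = 6.972 m/s.
vₓ = 6.972 cos 12.7° = 6.802 m/s; v_y0 = 6.972 sin 12.7° = 1.533 m/s.
Vertical motion (up positive, ground at y = 0): 1.855 t² − (1.533) t − 70.5 = 0, so t = (1.533 + √(1.533² + 2·3.71·70.5)) / 3.71 = (1.533 + 22.92) / 3.71 = 6.592 s.
Horizontal distance: R = vₓ t = 6.802 × 6.592 = 44.84 m.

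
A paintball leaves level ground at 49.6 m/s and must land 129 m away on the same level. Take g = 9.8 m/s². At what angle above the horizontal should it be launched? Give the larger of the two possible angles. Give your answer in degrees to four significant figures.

74.54°

Level-ground range R = v₀² sin(2θ)/g ⇒ sin(2θ) = gR/v₀² = 9.80 × 129 / 49.6² = 0.5139.
2θ = 30.92° or 180° − 30.92° = 149.1°, so θ = 15.46° or 74.54°.
The larger angle is 74.54°.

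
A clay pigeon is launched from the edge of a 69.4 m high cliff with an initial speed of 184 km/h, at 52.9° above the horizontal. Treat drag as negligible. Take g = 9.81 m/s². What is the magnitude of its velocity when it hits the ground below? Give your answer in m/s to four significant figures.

63.04 m/s

Convert: 184 km/h = 184/3.6 = 51.11 m/s.
Resolve: vₓ = 51.11 cos 52.9° = 30.83 m/s and v_y0 = 51.11 sin 52.9° = 40.77 m/s.
Vertical motion (up positive, ground at y = 0): 4.905 t² − (40.77) t − 69.4 = 0, so t = (40.77 + √(40.77² + 2·9.81·69.4)) / 9.81 = (40.77 + 54.99) / 9.81 = 9.761 s.
Vertical velocity at impact: v_y = v_y0 − g t = 40.77 − 9.81 × 9.761 = −54.99 m/s.
Speed: |v| = √(vₓ² + v_y²) = √(30.83² + 54.99²) = 63.04 m/s.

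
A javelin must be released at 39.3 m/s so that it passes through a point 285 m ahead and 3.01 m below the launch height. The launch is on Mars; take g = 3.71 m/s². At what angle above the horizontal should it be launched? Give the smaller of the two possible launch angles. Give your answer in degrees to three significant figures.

Trajectory: y = x tanθ − g x² (1 + tan²θ)/(2v₀²). With x = 285, y = −3.01, v₀ = 39.3, g = 3.71:
97.55 tan²θ − 285 tanθ + (94.54) = 0.
tanθ = [285 ± √(285² − 4 × 97.55 × (94.54))] / (2 × 97.55) = (285 ± 210.6) / 195.1, giving tanθ = 0.3816 or 2.540.
θ = 20.89° or 68.51°; the smaller is 20.89°.

20.9°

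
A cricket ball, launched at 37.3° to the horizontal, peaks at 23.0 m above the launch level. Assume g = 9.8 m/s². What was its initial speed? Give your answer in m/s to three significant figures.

At the peak v_y = 0, so v_y0 = √(2gH) = √(2 × 9.80 × 23.0) = 21.23 m/s.
v_y0 = v₀ sin θ ⇒ v₀ = 21.23 / sin 37.3° = 35.04 m/s.

35.0 m/s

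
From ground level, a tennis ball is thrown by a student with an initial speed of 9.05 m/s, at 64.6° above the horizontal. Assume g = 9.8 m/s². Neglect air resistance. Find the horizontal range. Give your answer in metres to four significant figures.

6.477 m

Resolve: vₓ = 9.050 cos 64.6° = 3.882 m/s and v_y0 = 9.050 sin 64.6° = 8.175 m/s.
Flight time T = 2 v_y0 / g = 1.668 s.
Range: R = vₓ T = 3.882 × 1.668 = 6.477 m.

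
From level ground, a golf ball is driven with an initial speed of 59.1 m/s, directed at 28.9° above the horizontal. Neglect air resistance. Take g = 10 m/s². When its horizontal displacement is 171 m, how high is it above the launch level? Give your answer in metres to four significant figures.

Horizontal component vₓ = 59.10 cos 28.9° = 51.74 m/s; vertical v_y0 = 59.10 sin 28.9° = 28.56 m/s.
At x = 171 m, t = x/vₓ = 171/51.74 = 3.305 s.
Height: y = v_y0 t − ½ g t² = 28.56 × 3.305 − 5.000 × 3.305² = 94.40 − 54.61 = 39.78 m.

39.78 m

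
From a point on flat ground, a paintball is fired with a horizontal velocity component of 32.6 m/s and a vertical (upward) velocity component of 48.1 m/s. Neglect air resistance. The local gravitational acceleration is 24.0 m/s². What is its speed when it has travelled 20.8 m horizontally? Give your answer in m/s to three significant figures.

46.2 m/s

x = vₓ t ⇒ t = 20.8/32.60 = 0.6380 s.
Vertical velocity there: v_y = v_y0 − g t = 48.10 − 24.0 × 0.6380 = 32.79 m/s.
Speed: √(vₓ² + v_y²) = √(32.60² + 32.79²) = 46.24 m/s.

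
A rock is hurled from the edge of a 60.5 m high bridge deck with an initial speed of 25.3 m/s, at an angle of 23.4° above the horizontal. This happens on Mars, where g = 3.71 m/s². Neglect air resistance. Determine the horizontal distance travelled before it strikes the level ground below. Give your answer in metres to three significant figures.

Resolve: vₓ = 25.30 cos 23.4° = 23.22 m/s and v_y0 = 25.30 sin 23.4° = 10.05 m/s.
With up positive and y = 0 at the ground: y(t) = 60.5 + (10.05) t − 1.855 t². Setting y = 0 and taking the positive root: t = [10.05 + √(10.05² + 2·3.71·60.5)] / 3.71 = (10.05 + 23.45) / 3.71 = 9.029 s.
Horizontal distance: R = vₓ t = 23.22 × 9.029 = 209.6 m.

210 m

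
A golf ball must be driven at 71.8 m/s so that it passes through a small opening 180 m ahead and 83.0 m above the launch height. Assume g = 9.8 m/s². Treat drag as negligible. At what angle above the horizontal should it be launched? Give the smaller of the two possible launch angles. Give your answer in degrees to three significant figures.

Trajectory: y = x tanθ − g x² (1 + tan²θ)/(2v₀²). With x = 180, y = 83.0, v₀ = 71.8, g = 9.80:
30.80 tan²θ − 180 tanθ + (113.8) = 0.
tanθ = [180 ± √(180² − 4 × 30.80 × (113.8))] / (2 × 30.80) = (180 ± 135.6) / 61.59, giving tanθ = 0.7212 or 5.124.
θ = 35.80° or 78.96°; the smaller is 35.80°.

35.8°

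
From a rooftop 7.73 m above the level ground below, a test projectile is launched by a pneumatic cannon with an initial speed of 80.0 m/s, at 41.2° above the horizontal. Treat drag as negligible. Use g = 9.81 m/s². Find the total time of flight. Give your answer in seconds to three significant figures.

Horizontal component vₓ = 80.00 cos 41.2° = 60.19 m/s; vertical v_y0 = 80.00 sin 41.2° = 52.70 m/s.
With up positive and y = 0 at the ground: y(t) = 7.73 + (52.70) t − 4.905 t². Setting y = 0 and taking the positive root: t = [52.70 + √(52.70² + 2·9.81·7.73)] / 9.81 = (52.70 + 54.12) / 9.81 = 10.89 s.

10.9 s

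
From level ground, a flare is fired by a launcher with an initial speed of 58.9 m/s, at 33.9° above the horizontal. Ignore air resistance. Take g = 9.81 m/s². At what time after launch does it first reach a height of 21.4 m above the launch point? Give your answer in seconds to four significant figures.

0.7313 s

Components: vₓ = 58.90 cos 33.9° = 48.89 m/s, v_y0 = 58.90 sin 33.9° = 32.85 m/s.
Set y = v_y0 t − ½ g t² = 21.4: 4.905 t² − 32.85 t + 21.4 = 0.
t = [32.85 ± √(32.85² − 2·9.81·21.4)] / 9.81 = (32.85 ± 25.68) / 9.81, so t = 0.7313 s or t = 5.966 s.
The first (ascending) time is 0.7313 s.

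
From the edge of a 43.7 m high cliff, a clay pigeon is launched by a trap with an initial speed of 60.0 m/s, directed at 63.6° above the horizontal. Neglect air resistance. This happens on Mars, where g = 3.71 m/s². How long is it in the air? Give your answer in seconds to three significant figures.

29.8 s

Horizontal component vₓ = 60.00 cos 63.6° = 26.68 m/s; vertical v_y0 = 60.00 sin 63.6° = 53.74 m/s.
The projectile lands when y = 43.7 + (53.74) t − ½·3.71·t² = 0. Positive root: t = (53.74 + √(53.74² + 2·3.71·43.7)) / 3.71 = (53.74 + 56.68) / 3.71 = 29.76 s.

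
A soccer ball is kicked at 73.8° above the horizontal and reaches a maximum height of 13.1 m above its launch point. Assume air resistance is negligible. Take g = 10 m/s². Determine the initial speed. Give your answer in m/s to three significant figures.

At the peak v_y = 0, so v_y0 = √(2gH) = √(2 × 10.0 × 13.1) = 16.19 m/s.
v_y0 = v₀ sin θ ⇒ v₀ = 16.19 / sin 73.8° = 16.86 m/s.

16.9 m/s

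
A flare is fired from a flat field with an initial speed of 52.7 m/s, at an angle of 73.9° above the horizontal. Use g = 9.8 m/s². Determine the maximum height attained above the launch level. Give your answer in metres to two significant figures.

Horizontal component vₓ = 52.70 cos 73.9° = 14.61 m/s; vertical v_y0 = 52.70 sin 73.9° = 50.63 m/s.
Peak height H = v_y0² / (2g) = 2563.7 / 19.60 = 130.8 m.

130 m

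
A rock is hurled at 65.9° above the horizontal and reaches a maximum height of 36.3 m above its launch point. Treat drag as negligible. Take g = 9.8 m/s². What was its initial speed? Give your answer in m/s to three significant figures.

At the peak v_y = 0, so v_y0 = √(2gH) = √(2 × 9.80 × 36.3) = 26.67 m/s.
v_y0 = v₀ sin θ ⇒ v₀ = 26.67 / sin 65.9° = 29.22 m/s.

29.2 m/s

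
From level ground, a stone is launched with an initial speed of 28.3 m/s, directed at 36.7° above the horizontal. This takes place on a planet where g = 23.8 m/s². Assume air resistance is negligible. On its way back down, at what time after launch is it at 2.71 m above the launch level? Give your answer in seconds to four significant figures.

Horizontal component vₓ = 28.30 cos 36.7° = 22.69 m/s; vertical v_y0 = 28.30 sin 36.7° = 16.91 m/s.
Height y(t) = 16.91 t − 11.90 t² = 2.71 gives 11.90 t² − 16.91 t + 2.71 = 0.
t = [16.91 ± √(16.91² − 2·23.8·2.71)] / 23.8 = (16.91 ± 12.53) / 23.8, so t = 0.1841 s or t = 1.237 s.
The descending-branch root is 1.237 s.

1.237 s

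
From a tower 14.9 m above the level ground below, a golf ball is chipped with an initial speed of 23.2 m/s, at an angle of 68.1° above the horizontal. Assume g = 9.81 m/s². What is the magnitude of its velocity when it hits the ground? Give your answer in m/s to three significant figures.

Horizontal component vₓ = 23.20 cos 68.1° = 8.653 m/s; vertical v_y0 = 23.20 sin 68.1° = 21.53 m/s.
Vertical motion (up positive, ground at y = 0): 4.905 t² − (21.53) t − 14.9 = 0, so t = (21.53 + √(21.53² + 2·9.81·14.9)) / 9.81 = (21.53 + 27.49) / 9.81 = 4.997 s.
Vertical velocity at impact: v_y = v_y0 − g t = 21.53 − 9.81 × 4.997 = −27.49 m/s.
Speed: |v| = √(vₓ² + v_y²) = √(8.653² + 27.49²) = 28.82 m/s.

28.8 m/s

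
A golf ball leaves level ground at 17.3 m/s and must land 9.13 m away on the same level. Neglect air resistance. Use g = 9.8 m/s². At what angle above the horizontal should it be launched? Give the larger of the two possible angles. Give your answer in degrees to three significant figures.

81.3°

From R = (v₀²/g) sin 2θ: sin 2θ = 9.80 × 9.13 / 299.29 = 0.2990.
2θ = 17.39° or 180° − 17.39° = 162.6°, so θ = 8.697° or 81.30°.
The larger angle is 81.30°.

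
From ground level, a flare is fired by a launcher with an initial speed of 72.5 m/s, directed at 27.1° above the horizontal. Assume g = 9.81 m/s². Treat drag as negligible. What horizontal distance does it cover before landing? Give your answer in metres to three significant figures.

435 m

Resolve: vₓ = 72.50 cos 27.1° = 64.54 m/s and v_y0 = 72.50 sin 27.1° = 33.03 m/s.
Flight time T = 2 v_y0 / g = 6.733 s.
Horizontal distance R = vₓ T = 64.54 × 6.733 = 434.6 m.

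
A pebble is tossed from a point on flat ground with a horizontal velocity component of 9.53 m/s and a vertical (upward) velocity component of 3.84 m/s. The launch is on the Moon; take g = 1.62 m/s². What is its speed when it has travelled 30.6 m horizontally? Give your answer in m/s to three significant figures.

Time to reach x = 30.6 m: t = x/vₓ = 30.6/9.530 = 3.211 s.
Vertical velocity there: v_y = v_y0 − g t = 3.840 − 1.62 × 3.211 = −1.362 m/s.
Speed: √(vₓ² + v_y²) = √(9.530² + 1.362²) = 9.627 m/s.

9.63 m/s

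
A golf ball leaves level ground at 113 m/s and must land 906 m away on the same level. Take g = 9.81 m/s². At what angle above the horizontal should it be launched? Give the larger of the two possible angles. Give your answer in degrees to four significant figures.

R = v₀² sin 2θ / g gives sin 2θ = gR/v₀² = 9.81·906/113² = 0.6960.
2θ = 44.11° or 180° − 44.11° = 135.9°, so θ = 22.06° or 67.94°.
The larger angle is 67.94°.

67.94°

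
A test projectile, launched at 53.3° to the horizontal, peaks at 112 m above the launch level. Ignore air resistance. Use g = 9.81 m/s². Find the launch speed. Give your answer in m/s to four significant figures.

58.47 m/s

At the peak v_y = 0, so v_y0 = √(2gH) = √(2 × 9.81 × 112) = 46.88 m/s.
v_y0 = v₀ sin θ ⇒ v₀ = 46.88 / sin 53.3° = 58.47 m/s.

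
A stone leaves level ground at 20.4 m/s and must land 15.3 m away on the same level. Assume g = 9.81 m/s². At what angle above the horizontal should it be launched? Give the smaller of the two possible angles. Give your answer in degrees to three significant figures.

Level-ground range R = v₀² sin(2θ)/g ⇒ sin(2θ) = gR/v₀² = 9.81 × 15.3 / 20.4² = 0.3607.
2θ = 21.14° or 180° − 21.14° = 158.9°, so θ = 10.57° or 79.43°.
The smaller angle is 10.57°.

10.6°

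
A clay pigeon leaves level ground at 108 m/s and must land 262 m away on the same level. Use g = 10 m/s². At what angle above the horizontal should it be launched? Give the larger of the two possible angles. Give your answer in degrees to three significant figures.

83.5°

R = v₀² sin 2θ / g gives sin 2θ = gR/v₀² = 10.0·262/108² = 0.2246.
2θ = 12.98° or 180° − 12.98° = 167.0°, so θ = 6.490° or 83.51°.
The larger angle is 83.51°.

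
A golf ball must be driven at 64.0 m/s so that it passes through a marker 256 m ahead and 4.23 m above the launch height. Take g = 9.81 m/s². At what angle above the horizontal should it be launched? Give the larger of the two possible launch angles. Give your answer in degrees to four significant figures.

70.96°

Trajectory: y = x tanθ − g x² (1 + tan²θ)/(2v₀²). With x = 256, y = 4.23, v₀ = 64.0, g = 9.81:
78.48 tan²θ − 256 tanθ + (82.71) = 0.
tanθ = [256 ± √(256² − 4 × 78.48 × (82.71))] / (2 × 78.48) = (256 ± 198.9) / 157.0, giving tanθ = 0.3636 or 2.898.
θ = 19.98° or 70.96°; the larger is 70.96°.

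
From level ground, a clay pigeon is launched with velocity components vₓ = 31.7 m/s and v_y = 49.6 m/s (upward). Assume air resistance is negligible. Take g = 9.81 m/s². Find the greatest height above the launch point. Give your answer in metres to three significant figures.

125 m

Maximum height: H = v_y0² / (2g) = 49.60² / (2 × 9.81) = 125.4 m.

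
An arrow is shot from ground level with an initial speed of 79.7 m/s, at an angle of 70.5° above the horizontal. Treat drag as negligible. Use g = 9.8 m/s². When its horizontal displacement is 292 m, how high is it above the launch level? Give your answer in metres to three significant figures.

vₓ = 79.70 cos 70.5° = 26.60 m/s; v_y0 = 79.70 sin 70.5° = 75.13 m/s.
x = vₓ t ⇒ t = 292/26.60 = 10.98 s.
Height: y = v_y0 t − ½ g t² = 75.13 × 10.98 − 4.900 × 10.98² = 824.6 − 590.3 = 234.3 m.

234 m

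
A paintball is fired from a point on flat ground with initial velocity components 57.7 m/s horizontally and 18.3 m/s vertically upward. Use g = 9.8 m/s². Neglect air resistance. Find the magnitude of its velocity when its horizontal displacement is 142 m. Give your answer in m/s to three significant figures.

At x = 142 m, t = x/vₓ = 142/57.70 = 2.461 s.
Vertical velocity there: v_y = v_y0 − g t = 18.30 − 9.80 × 2.461 = −5.818 m/s.
Speed: √(vₓ² + v_y²) = √(57.70² + 5.818²) = 57.99 m/s.

58.0 m/s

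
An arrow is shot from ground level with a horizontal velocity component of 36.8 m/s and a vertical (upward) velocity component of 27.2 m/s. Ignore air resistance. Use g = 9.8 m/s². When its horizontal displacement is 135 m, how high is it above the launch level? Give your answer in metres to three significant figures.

At x = 135 m, t = x/vₓ = 135/36.80 = 3.668 s.
Height: y = v_y0 t − ½ g t² = 27.20 × 3.668 − 4.900 × 3.668² = 99.78 − 65.94 = 33.84 m.

33.8 m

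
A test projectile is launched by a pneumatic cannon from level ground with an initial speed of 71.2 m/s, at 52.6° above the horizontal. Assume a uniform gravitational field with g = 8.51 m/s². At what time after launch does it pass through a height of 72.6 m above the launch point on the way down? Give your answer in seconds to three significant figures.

11.9 s

vₓ = 71.20 cos 52.6° = 43.25 m/s; v_y0 = 71.20 sin 52.6° = 56.56 m/s.
Height y(t) = 56.56 t − 4.255 t² = 72.6 gives 4.255 t² − 56.56 t + 72.6 = 0.
Quadratic formula: t = (56.56 ± √1963.6) / 8.51 = (56.56 ± 44.31) / 8.51 → t = 1.439 s or 11.85 s.
The descending-branch root is 11.85 s.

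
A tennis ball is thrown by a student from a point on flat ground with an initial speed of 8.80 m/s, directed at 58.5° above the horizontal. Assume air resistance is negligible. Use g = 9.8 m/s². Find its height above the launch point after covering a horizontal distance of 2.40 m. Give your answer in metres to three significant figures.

Components: vₓ = 8.800 cos 58.5° = 4.598 m/s, v_y0 = 8.800 sin 58.5° = 7.503 m/s.
At x = 2.40 m, t = x/vₓ = 2.40/4.598 = 0.5220 s.
Height: y = v_y0 t − ½ g t² = 7.503 × 0.5220 − 4.900 × 0.5220² = 3.916 − 1.335 = 2.581 m.

2.58 m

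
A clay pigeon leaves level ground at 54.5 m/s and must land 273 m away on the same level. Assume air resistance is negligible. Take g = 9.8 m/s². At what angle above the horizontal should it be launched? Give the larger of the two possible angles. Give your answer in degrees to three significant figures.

57.9°

From R = (v₀²/g) sin 2θ: sin 2θ = 9.80 × 273 / 2970.2 = 0.9007.
2θ = 64.25° or 180° − 64.25° = 115.7°, so θ = 32.13° or 57.87°.
The larger angle is 57.87°.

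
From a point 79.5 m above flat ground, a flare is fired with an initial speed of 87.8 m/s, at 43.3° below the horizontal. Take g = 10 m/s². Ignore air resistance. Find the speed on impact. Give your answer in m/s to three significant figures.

Resolve: vₓ = 87.80 cos 43.3° = 63.90 m/s and v_y0 = −60.21 m/s (downward).
The projectile lands when y = 79.5 + (−60.21) t − ½·10.0·t² = 0. Positive root: t = (−60.21 + √(60.21² + 2·10.0·79.5)) / 10.0 = (−60.21 + 72.22) / 10.0 = 1.201 s.
Vertical velocity at impact: v_y = v_y0 − g t = −60.21 − 10.0 × 1.201 = −72.22 m/s.
Speed: |v| = √(vₓ² + v_y²) = √(63.90² + 72.22²) = 96.43 m/s.

96.4 m/s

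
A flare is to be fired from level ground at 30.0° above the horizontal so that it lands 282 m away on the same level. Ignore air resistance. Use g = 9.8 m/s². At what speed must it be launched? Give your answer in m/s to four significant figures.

56.49 m/s

Level-ground range: R = v₀² sin(2θ)/g, so v₀ = √(gR / sin 2θ).
v₀ = √(9.80 × 282 / sin 60.00°) = √(2764 / 0.8660) = √3191.1 = 56.49 m/s.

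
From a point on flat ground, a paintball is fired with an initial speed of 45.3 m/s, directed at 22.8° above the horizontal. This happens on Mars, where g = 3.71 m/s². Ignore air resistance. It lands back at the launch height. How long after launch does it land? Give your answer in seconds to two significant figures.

9.5 s

vₓ = 45.30 cos 22.8° = 41.76 m/s; v_y0 = 45.30 sin 22.8° = 17.55 m/s.
Landing at launch height ⇒ T = 2 v_y0 / g = 2 × 17.55 / 3.71 = 9.463 s.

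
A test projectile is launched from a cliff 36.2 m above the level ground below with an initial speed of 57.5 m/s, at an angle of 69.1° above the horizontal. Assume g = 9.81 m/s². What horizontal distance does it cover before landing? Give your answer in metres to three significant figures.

Resolve: vₓ = 57.50 cos 69.1° = 20.51 m/s and v_y0 = 57.50 sin 69.1° = 53.72 m/s.
Vertical motion (up positive, ground at y = 0): 4.905 t² − (53.72) t − 36.2 = 0, so t = (53.72 + √(53.72² + 2·9.81·36.2)) / 9.81 = (53.72 + 59.96) / 9.81 = 11.59 s.
Horizontal distance: R = vₓ t = 20.51 × 11.59 = 237.7 m.

238 m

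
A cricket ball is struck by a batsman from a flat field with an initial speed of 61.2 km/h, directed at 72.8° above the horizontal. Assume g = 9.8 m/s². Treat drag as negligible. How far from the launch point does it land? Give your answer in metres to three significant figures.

Convert: 61.2 km/h = 61.2/3.6 = 17.00 m/s.
Components: vₓ = 17.00 cos 72.8° = 5.027 m/s, v_y0 = 17.00 sin 72.8° = 16.24 m/s.
Time aloft: T = 2 v_y0 / g = 2 × 16.24 / 9.80 = 3.314 s.
Range: R = vₓ T = 5.027 × 3.314 = 16.66 m.

16.7 m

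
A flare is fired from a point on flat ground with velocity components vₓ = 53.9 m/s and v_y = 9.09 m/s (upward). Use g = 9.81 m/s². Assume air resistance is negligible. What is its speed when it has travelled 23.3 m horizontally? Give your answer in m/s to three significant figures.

Time to reach x = 23.3 m: t = x/vₓ = 23.3/53.90 = 0.4323 s.
Vertical velocity there: v_y = v_y0 − g t = 9.090 − 9.81 × 0.4323 = 4.849 m/s.
Speed: √(vₓ² + v_y²) = √(53.90² + 4.849²) = 54.12 m/s.

54.1 m/s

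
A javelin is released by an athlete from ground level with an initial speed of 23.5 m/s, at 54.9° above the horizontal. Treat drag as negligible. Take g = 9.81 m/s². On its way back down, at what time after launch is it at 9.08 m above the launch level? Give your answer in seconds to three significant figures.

Horizontal component vₓ = 23.50 cos 54.9° = 13.51 m/s; vertical v_y0 = 23.50 sin 54.9° = 19.23 m/s.
Height y(t) = 19.23 t − 4.905 t² = 9.08 gives 4.905 t² − 19.23 t + 9.08 = 0.
Quadratic formula: t = (19.23 ± √191.51) / 9.81 = (19.23 ± 13.84) / 9.81 → t = 0.5492 s or 3.371 s.
The descending-branch root is 3.371 s.

3.37 s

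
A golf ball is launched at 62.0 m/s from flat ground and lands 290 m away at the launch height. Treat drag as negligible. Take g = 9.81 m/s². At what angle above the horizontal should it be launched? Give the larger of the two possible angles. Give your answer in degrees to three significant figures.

66.1°

Level-ground range R = v₀² sin(2θ)/g ⇒ sin(2θ) = gR/v₀² = 9.81 × 290 / 62.0² = 0.7401.
2θ = 47.74° or 180° − 47.74° = 132.3°, so θ = 23.87° or 66.13°.
The larger angle is 66.13°.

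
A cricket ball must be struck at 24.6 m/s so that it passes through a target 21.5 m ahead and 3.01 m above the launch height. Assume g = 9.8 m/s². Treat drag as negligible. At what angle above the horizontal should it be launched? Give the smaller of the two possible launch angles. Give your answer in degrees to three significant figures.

18.4°

Trajectory: y = x tanθ − g x² (1 + tan²θ)/(2v₀²). With x = 21.5, y = 3.01, v₀ = 24.6, g = 9.80:
3.743 tan²θ − 21.5 tanθ + (6.753) = 0.
tanθ = [21.5 ± √(21.5² − 4 × 3.743 × (6.753))] / (2 × 3.743) = (21.5 ± 19.00) / 7.486, giving tanθ = 0.3334 or 5.411.
θ = 18.44° or 79.53°; the smaller is 18.44°.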